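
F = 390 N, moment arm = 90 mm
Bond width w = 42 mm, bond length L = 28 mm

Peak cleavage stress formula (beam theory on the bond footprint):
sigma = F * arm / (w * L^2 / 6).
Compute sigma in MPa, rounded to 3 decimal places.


sigma = (390 * 90) / (42 * 784 / 6)
= 35100 * 6 / 32928
= 210600 / 32928
= 6.396 MPa

6.396


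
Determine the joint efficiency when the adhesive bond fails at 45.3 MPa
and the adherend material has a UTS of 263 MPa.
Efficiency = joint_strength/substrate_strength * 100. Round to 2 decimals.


Joint efficiency = 45.3 / 263 * 100
= 17.22%

17.22


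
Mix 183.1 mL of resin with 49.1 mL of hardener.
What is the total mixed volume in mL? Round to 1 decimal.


Total = 183.1 + 49.1 = 232.2 mL

232.2


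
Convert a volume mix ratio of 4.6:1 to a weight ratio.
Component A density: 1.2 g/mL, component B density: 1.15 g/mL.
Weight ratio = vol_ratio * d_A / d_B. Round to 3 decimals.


= 4.6 * 1.2 / 1.15 = 4.800

4.800


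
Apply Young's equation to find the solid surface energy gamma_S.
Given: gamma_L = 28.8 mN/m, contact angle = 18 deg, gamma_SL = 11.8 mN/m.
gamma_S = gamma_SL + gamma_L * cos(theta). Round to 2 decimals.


theta_rad = 18 * pi/180 = 0.314159
gamma_S = 11.8 + 28.8 * cos(0.314159)
= 39.19 mN/m

39.19


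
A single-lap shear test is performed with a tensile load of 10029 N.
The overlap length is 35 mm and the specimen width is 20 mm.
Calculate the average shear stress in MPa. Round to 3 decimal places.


Shear stress = F / (overlap * width)
= 10029 / (35 * 20)
= 10029 / 700
= 14.327 MPa

14.327


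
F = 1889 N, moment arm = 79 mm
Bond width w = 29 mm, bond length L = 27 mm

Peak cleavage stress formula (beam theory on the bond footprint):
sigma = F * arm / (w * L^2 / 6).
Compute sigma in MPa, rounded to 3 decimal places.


sigma = (1889 * 79) / (29 * 729 / 6)
= 149231 * 6 / 21141
= 895386 / 21141
= 42.353 MPa

42.353


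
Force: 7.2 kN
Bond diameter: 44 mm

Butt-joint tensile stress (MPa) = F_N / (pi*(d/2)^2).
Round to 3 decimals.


F_N = 7.2 * 1000 = 7200.0 N
A = pi*(22.0)^2 = 1520.5308 mm^2
stress = 7200.0 / 1520.5308 = 4.735 MPa

4.735


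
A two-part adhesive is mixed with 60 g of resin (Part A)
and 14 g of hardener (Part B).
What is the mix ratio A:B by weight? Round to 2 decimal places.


Mix ratio = mass_A / mass_B
= 60 / 14
= 4.29

4.29


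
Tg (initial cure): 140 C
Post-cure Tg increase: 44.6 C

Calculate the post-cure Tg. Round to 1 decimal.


Post-cure Tg = 140 + 44.6 = 184.6 C

184.6


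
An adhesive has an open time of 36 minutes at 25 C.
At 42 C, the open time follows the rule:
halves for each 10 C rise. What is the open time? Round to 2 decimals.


Factor = 2^((42-25)/10) = 3.2490
Open time = 36 / 3.2490 = 11.08 min

11.08


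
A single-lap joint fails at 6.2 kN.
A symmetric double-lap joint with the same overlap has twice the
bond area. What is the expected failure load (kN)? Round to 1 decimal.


Double-lap load = 2 * 6.2 = 12.4 kN

12.4


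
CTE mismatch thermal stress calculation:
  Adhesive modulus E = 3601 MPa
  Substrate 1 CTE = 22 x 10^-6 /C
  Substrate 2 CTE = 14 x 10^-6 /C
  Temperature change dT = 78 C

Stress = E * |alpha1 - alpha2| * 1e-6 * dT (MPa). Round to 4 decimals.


delta_alpha = |22 - 14| = 8 x 10^-6/C
Stress = 3601 * 8e-6 * 78
= 2.2470 MPa

2.2470


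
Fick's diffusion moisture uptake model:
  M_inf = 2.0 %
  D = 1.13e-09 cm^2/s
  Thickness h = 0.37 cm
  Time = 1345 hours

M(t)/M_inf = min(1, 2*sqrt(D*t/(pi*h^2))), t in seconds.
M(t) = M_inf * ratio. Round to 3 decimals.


t_sec = 1345 * 3600 = 4842000
ratio = 2*sqrt(1.13e-09*4842000/(pi*0.37^2))
= min(1, 0.225582)
= 0.225582
M(t) = 2.0 * 0.225582 = 0.451 %

0.451


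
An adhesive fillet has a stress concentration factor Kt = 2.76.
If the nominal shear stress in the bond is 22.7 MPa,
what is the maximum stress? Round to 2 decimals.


Max stress = 22.7 * 2.76 = 62.65 MPa

62.65


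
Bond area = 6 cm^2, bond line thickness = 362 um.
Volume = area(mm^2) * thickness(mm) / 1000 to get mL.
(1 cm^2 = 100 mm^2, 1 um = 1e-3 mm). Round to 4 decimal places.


area_mm2 = 6 * 100 = 600
blt_mm = 362 * 1e-3 = 0.362
vol_mm3 = 600 * 0.362 = 217.2
vol_mL = 217.2 / 1000 = 0.2172 mL

0.2172


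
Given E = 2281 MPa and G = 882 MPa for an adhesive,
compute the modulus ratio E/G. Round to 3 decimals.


E/G ratio = 2281 / 882 = 2.586

2.586


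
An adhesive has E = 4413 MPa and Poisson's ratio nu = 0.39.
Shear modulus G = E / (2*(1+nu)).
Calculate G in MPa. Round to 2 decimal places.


G = 4413 / (2*(1+0.39))
= 4413 / 2.78
= 1587.41 MPa

1587.41


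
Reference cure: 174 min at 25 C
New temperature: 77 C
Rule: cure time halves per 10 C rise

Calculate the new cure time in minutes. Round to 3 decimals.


factor = 2^((77-25)/10) = 36.7583
t_new = 174 / 36.7583 = 4.734 min

4.734


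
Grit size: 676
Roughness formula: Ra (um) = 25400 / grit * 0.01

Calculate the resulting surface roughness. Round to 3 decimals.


Ra = 25400 / 676 * 0.01
= 0.376 um

0.376


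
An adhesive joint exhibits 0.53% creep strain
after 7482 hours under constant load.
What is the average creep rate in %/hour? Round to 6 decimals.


Creep rate = strain / time
= 0.53 / 7482
= 0.000071 %/h

0.000071


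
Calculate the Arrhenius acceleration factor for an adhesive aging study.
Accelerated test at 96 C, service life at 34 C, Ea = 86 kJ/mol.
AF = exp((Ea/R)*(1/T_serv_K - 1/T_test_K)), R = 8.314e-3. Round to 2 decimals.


T_test = 369.15 K, T_serv = 307.15 K
Ea/R = 86 / 0.008314 = 10344.00
AF = exp(10344.00 * (1/307.15 - 1/369.15))
= 286.07

286.07


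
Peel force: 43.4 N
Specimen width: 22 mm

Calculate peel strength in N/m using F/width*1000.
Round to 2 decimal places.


Peel strength = 43.4 / 22 * 1000 = 1972.73 N/m

1972.73


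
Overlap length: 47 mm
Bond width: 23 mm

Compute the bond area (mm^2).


Bond area = 47 * 23 = 1081 mm^2

1081


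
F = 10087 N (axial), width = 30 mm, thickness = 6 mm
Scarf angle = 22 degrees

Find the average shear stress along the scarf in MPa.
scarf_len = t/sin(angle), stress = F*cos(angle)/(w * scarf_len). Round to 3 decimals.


scarf_len = 6/sin(22 deg) = 16.0168
cos(22 deg) = 0.927184
stress = 10087*0.927184/(30*16.0168) = 19.464 MPa

19.464


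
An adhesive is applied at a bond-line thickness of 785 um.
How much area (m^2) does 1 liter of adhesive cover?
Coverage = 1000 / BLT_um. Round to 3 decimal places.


Coverage = 1000 / 785 = 1.274 m^2

1.274


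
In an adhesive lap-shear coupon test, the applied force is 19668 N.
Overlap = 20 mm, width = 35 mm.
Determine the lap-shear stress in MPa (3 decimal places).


stress = F / (overlap * width)
= 19668 / (20 * 35)
= 28.097 MPa

28.097


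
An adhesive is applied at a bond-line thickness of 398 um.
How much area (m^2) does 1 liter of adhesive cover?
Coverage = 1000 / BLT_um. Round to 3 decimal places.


Coverage = 1000 / 398 = 2.513 m^2

2.513


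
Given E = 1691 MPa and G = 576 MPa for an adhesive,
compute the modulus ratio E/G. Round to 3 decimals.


E/G ratio = 1691 / 576 = 2.936

2.936


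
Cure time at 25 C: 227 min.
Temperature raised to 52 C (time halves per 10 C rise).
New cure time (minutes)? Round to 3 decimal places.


Acceleration factor = 2^(27/10) = 6.4980
New time = 227 / 6.4980 = 34.934 min

34.934


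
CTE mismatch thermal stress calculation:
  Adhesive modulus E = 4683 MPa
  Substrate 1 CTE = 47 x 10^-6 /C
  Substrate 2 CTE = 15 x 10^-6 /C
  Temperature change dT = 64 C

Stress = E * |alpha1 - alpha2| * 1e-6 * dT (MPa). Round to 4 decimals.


delta_alpha = |47 - 15| = 32 x 10^-6/C
Stress = 4683 * 32e-6 * 64
= 9.5908 MPa

9.5908


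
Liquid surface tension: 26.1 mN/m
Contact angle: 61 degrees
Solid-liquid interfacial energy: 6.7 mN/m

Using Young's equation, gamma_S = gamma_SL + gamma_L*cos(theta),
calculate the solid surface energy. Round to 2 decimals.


gamma_S = 6.7 + 26.1 * cos(61)
= 19.35 mN/m

19.35


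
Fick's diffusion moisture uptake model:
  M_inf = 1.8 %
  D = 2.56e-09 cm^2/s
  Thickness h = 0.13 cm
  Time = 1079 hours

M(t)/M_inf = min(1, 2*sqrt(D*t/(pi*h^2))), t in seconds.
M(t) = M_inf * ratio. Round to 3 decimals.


t_sec = 1079 * 3600 = 3884400
ratio = 2*sqrt(2.56e-09*3884400/(pi*0.13^2))
= min(1, 0.865553)
= 0.865553
M(t) = 1.8 * 0.865553 = 1.558 %

1.558


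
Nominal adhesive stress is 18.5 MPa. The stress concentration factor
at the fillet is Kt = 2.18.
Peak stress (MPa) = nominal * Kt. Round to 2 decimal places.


Peak = 18.5 * 2.18 = 40.33 MPa

40.33


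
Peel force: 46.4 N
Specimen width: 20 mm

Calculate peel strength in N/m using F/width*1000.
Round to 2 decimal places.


Peel strength = 46.4 / 20 * 1000 = 2320.00 N/m

2320.00


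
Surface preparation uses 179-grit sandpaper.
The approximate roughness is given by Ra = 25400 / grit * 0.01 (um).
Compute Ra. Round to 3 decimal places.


Ra = 25400 / 179 * 0.01
= 254 / 179
= 1.419 um

1.419


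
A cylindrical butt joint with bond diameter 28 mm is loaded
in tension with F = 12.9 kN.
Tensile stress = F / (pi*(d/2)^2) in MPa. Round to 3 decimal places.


Area = pi * (28/2)^2 = 615.7522 mm^2
Stress = 12.9*1000 / 615.7522
= 20.950 MPa

20.950


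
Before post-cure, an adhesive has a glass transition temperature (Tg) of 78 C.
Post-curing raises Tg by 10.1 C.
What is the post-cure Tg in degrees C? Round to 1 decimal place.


Tg_post = Tg_base + delta_Tg
= 78 + 10.1
= 88.1 C

88.1


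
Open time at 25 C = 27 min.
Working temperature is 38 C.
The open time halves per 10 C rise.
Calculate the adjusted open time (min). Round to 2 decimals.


factor = 2^((38 - 25) / 10) = 2.4623
ot = 27 / 2.4623 = 10.97 min

10.97


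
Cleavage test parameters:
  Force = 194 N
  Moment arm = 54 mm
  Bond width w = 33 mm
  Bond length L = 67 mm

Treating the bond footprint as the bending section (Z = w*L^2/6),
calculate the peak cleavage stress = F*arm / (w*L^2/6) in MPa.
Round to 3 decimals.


M = 194 * 54 = 10476 N*mm
Z = 33 * 67^2 / 6 = 148137 / 6 mm^3
sigma = M / Z = 6 * 10476 / 148137 = 62856 / 148137
= 0.424 MPa

0.424


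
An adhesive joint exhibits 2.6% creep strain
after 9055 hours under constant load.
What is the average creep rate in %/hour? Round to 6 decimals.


Creep rate = strain / time
= 2.6 / 9055
= 0.000287 %/h

0.000287


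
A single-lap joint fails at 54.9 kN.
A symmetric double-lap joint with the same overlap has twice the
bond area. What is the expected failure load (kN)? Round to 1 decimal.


Double-lap load = 2 * 54.9 = 109.8 kN

109.8


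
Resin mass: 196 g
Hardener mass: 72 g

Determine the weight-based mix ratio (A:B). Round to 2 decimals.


Ratio = 196 / 72 = 2.72

2.72


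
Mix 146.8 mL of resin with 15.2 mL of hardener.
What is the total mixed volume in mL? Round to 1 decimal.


Total = 146.8 + 15.2 = 162.0 mL

162.0


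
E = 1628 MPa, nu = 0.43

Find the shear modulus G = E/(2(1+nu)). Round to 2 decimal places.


G = 1628 / (2 * 1.43)
= 569.23 MPa

569.23


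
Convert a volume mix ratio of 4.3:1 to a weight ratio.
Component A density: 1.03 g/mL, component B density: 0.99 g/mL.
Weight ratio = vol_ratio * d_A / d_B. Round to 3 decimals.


= 4.3 * 1.03 / 0.99 = 4.474

4.474


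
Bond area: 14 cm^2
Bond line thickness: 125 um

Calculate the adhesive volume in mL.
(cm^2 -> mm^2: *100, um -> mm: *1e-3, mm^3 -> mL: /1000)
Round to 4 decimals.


V = 14*100 * 125*1e-3 / 1000
= 0.1750 mL

0.1750


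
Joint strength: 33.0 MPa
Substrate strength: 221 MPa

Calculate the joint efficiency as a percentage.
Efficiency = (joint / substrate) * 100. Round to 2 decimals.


Efficiency = (33.0 / 221) * 100 = 14.93%

14.93


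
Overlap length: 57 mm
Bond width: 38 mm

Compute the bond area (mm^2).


Bond area = 57 * 38 = 2166 mm^2

2166


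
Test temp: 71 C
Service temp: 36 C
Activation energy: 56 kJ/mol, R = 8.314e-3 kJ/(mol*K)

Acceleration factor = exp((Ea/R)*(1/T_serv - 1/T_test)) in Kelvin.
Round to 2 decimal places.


AF = exp((56/0.008314)*(1/309.15 - 1/344.15))
= 9.17

9.17


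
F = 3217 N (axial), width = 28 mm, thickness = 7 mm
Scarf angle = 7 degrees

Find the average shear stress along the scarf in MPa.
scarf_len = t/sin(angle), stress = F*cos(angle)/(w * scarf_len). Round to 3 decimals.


scarf_len = 7/sin(7 deg) = 57.4386
cos(7 deg) = 0.992546
stress = 3217*0.992546/(28*57.4386) = 1.985 MPa

1.985


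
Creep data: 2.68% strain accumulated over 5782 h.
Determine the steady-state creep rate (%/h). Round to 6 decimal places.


Rate = 2.68 / 5782 = 0.000464 %/h

0.000464


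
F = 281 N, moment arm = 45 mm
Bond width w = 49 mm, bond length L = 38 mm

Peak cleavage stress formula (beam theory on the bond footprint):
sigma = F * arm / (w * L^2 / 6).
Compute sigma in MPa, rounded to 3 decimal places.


sigma = (281 * 45) / (49 * 1444 / 6)
= 12645 * 6 / 70756
= 75870 / 70756
= 1.072 MPa

1.072


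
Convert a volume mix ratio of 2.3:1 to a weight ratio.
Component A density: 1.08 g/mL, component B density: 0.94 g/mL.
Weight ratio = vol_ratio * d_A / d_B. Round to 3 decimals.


= 2.3 * 1.08 / 0.94 = 2.643

2.643


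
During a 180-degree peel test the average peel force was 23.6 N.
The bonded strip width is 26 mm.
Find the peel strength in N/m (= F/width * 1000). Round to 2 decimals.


Peel strength = F/width * 1000
= 23.6 / 26 * 1000
= 907.69 N/m

907.69


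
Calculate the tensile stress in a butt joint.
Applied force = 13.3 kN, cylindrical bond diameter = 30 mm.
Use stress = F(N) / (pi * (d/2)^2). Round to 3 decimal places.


A = pi * 15.0^2 = 706.8583 mm^2
sigma = 13300.0 / 706.8583 = 18.816 MPa

18.816


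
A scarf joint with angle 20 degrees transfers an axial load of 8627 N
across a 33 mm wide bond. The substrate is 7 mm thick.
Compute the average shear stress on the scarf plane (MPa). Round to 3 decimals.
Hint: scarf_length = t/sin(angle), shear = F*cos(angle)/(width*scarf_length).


scarf_length = 7 / sin(20 deg) = 20.4666 mm
cos(20 deg) = 0.939693
shear stress = 8627 * 0.939693 / (33 * 20.4666)
= 12.003 MPa

12.003


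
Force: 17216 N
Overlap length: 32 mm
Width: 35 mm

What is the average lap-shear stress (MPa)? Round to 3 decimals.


Average shear stress = F / (overlap * width)
= 17216 / (32 * 35)
= 15.371 MPa

15.371


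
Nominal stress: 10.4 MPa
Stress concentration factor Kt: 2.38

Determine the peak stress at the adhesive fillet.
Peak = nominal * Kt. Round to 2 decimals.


Peak stress = 10.4 * 2.38
= 24.75 MPa

24.75


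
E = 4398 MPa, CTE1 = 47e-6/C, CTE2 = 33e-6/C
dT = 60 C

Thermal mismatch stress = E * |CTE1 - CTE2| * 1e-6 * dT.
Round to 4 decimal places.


= 4398 * 14e-6 * 60
= 3.6943 MPa

3.6943


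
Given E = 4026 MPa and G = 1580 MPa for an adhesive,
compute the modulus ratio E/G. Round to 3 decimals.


E/G ratio = 4026 / 1580 = 2.548

2.548


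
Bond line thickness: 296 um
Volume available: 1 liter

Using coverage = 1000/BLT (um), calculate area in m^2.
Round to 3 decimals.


1 L = 1e6 mm^3, thickness = 296 um = 0.296 mm
Area = 1e6 / 0.296 mm^2 = (1e6 / 0.296) / 1e6 m^2 = 1000 / 296 m^2
= 3.378 m^2

3.378


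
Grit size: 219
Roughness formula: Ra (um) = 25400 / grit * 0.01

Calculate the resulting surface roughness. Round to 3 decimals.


Ra = 25400 / 219 * 0.01
= 1.160 um

1.160


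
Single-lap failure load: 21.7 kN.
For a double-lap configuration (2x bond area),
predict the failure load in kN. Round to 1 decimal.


Failure load = 21.7 * 2 = 43.4 kN

43.4


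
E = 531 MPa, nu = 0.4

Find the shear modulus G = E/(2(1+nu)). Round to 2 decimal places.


G = 531 / (2 * 1.40)
= 189.64 MPa

189.64


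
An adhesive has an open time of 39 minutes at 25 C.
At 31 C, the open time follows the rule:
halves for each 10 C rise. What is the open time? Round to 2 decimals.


Factor = 2^((31-25)/10) = 1.5157
Open time = 39 / 1.5157 = 25.73 min

25.73


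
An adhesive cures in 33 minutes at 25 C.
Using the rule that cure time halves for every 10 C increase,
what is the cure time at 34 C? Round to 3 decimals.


Factor = 2^((34 - 25) / 10) = 1.8661
Cure time = 33 / 1.8661
= 17.684 minutes

17.684


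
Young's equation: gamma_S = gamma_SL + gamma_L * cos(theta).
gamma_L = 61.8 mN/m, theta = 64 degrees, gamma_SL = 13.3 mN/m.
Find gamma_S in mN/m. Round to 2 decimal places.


cos(64 deg) = 0.438371
gamma_S = 13.3 + 61.8 * 0.438371
= 40.39 mN/m

40.39


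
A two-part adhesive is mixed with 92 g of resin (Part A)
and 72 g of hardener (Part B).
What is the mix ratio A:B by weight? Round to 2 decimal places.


Mix ratio = mass_A / mass_B
= 92 / 72
= 1.28

1.28


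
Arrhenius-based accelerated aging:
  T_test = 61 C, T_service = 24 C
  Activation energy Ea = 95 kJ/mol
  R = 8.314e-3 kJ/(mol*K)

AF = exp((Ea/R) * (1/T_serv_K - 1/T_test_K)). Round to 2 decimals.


T_test_K = 334.15, T_serv_K = 297.15
AF = exp((95/8.314e-3) * (1/297.15 - 1/334.15))
= 70.66

70.66


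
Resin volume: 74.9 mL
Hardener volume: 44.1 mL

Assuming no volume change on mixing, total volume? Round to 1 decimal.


V_total = 74.9 + 44.1 = 119.0 mL

119.0


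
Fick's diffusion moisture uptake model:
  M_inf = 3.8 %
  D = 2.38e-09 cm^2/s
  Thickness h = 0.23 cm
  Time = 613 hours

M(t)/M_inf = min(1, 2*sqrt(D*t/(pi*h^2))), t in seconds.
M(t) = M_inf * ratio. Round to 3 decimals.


t_sec = 613 * 3600 = 2206800
ratio = 2*sqrt(2.38e-09*2206800/(pi*0.23^2))
= min(1, 0.355547)
= 0.355547
M(t) = 3.8 * 0.355547 = 1.351 %

1.351


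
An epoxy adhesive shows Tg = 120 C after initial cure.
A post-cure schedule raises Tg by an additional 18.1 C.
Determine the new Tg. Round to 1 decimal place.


New Tg = 120 + 18.1
= 138.1 C

138.1


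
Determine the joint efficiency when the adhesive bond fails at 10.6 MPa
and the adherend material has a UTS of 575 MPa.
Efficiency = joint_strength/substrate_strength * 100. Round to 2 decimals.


Joint efficiency = 10.6 / 575 * 100
= 1.84%

1.84


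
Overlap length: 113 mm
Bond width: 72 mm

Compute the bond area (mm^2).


Bond area = 113 * 72 = 8136 mm^2

8136


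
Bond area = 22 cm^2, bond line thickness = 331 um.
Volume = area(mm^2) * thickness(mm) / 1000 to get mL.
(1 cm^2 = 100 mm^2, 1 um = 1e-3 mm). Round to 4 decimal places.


area_mm2 = 22 * 100 = 2200
blt_mm = 331 * 1e-3 = 0.331
vol_mm3 = 2200 * 0.331 = 728.2
vol_mL = 728.2 / 1000 = 0.7282 mL

0.7282


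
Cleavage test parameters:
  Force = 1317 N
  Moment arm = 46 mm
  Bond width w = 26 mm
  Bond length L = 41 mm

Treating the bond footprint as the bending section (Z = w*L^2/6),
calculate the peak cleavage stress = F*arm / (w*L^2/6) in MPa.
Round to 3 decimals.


M = 1317 * 46 = 60582 N*mm
Z = 26 * 41^2 / 6 = 43706 / 6 mm^3
sigma = M / Z = 6 * 60582 / 43706 = 363492 / 43706
= 8.317 MPa

8.317


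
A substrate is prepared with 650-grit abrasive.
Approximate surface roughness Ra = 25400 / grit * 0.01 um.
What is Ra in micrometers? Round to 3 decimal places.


Ra = 25400 / 650 * 0.01 = 0.391 um

0.391


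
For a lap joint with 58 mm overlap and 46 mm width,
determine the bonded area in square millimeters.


Area = 58 * 46 = 2668 mm^2

2668


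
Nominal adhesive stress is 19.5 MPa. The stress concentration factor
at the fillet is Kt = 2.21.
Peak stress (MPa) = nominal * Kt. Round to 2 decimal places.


Peak = 19.5 * 2.21 = 43.10 MPa

43.10


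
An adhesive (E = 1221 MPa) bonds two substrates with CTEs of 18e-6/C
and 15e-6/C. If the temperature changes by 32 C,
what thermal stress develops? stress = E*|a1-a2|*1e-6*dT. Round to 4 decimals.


Stress = 1221 * |18 - 15| * 1e-6 * 32
= 0.1172 MPa

0.1172


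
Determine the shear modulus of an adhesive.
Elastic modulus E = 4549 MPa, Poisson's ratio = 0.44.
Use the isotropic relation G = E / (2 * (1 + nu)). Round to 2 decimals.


G = 4549 / (2*(1+0.44)) = 4549 / 2.88
= 1579.51 MPa

1579.51


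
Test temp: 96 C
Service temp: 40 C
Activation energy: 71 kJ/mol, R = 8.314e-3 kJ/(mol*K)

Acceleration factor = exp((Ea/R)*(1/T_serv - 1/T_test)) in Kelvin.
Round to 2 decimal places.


AF = exp((71/0.008314)*(1/313.15 - 1/369.15))
= 62.61

62.61


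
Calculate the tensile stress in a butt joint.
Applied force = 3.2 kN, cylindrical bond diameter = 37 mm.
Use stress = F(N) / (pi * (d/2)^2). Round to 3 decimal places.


A = pi * 18.5^2 = 1075.2101 mm^2
sigma = 3200.0 / 1075.2101 = 2.976 MPa

2.976


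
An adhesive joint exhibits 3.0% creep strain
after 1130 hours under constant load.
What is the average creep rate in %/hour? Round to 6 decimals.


Creep rate = strain / time
= 3.0 / 1130
= 0.002655 %/h

0.002655


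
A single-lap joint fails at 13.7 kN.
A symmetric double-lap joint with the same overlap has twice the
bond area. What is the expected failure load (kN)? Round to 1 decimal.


Double-lap load = 2 * 13.7 = 27.4 kN

27.4


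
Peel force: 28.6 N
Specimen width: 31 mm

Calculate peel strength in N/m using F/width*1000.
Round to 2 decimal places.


Peel strength = 28.6 / 31 * 1000 = 922.58 N/m

922.58


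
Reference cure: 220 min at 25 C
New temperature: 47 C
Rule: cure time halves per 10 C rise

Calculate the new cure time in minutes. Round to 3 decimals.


factor = 2^((47-25)/10) = 4.5948
t_new = 220 / 4.5948 = 47.880 min

47.880


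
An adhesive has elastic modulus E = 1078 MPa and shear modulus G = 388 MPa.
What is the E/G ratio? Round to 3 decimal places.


E/G = 1078 / 388 = 2.778

2.778


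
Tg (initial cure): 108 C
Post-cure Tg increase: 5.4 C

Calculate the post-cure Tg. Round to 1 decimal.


Post-cure Tg = 108 + 5.4 = 113.4 C

113.4


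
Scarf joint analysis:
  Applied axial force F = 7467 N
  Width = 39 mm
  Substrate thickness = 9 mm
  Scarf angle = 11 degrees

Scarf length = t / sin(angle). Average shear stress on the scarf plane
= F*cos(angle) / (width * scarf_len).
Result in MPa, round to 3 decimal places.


Scarf length = 9 / sin(11 deg) = 47.1676 mm
cos(11 deg) = 0.981627
Shear = 7467 * 0.981627 / (39 * 47.1676)
= 3.985 MPa

3.985


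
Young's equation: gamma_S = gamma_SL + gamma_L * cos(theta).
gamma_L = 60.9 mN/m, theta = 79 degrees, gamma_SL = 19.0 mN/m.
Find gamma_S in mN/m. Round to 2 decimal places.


cos(79 deg) = 0.190809
gamma_S = 19.0 + 60.9 * 0.190809
= 30.62 mN/m

30.62


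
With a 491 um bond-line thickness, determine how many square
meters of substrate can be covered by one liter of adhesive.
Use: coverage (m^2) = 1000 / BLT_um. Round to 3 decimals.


Coverage = 1000 / 491 = 2.037 m^2

2.037


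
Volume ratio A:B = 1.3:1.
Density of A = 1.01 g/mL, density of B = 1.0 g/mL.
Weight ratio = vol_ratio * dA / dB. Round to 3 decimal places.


Wt ratio = 1.3 * 1.01 / 1.0
= 1.313

1.313


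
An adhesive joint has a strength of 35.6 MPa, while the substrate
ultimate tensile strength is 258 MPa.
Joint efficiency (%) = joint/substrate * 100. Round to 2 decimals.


Efficiency = 35.6 / 258 * 100
= 13.80%

13.80


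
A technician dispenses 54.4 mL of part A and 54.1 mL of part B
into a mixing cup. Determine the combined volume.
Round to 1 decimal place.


Combined volume = 54.4 + 54.1
= 108.5 mL

108.5


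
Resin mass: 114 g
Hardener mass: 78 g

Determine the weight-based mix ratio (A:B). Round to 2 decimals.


Ratio = 114 / 78 = 1.46

1.46


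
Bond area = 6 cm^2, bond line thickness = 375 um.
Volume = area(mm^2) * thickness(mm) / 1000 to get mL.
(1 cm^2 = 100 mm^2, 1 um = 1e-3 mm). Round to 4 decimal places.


area_mm2 = 6 * 100 = 600
blt_mm = 375 * 1e-3 = 0.375
vol_mm3 = 600 * 0.375 = 225.0
vol_mL = 225.0 / 1000 = 0.2250 mL

0.2250


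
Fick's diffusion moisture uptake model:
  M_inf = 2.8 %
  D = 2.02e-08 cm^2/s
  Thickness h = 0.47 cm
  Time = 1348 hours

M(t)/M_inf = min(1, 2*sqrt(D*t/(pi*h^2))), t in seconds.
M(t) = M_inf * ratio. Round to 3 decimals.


t_sec = 1348 * 3600 = 4852800
ratio = 2*sqrt(2.02e-08*4852800/(pi*0.47^2))
= min(1, 0.751673)
= 0.751673
M(t) = 2.8 * 0.751673 = 2.105 %

2.105


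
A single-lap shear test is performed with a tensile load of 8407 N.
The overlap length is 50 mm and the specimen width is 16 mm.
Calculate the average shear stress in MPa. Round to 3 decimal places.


Shear stress = F / (overlap * width)
= 8407 / (50 * 16)
= 8407 / 800
= 10.509 MPa

10.509


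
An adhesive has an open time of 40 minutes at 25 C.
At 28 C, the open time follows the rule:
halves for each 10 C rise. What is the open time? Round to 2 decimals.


Factor = 2^((28-25)/10) = 1.2311
Open time = 40 / 1.2311 = 32.49 min

32.49


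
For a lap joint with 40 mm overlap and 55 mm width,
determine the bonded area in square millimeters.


Area = 40 * 55 = 2200 mm^2

2200


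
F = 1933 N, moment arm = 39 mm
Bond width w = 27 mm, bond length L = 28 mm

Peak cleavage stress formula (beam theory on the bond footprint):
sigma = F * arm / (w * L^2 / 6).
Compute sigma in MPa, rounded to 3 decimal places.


sigma = (1933 * 39) / (27 * 784 / 6)
= 75387 * 6 / 21168
= 452322 / 21168
= 21.368 MPa

21.368


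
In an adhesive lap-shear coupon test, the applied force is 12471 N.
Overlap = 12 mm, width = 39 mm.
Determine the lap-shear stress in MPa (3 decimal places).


stress = F / (overlap * width)
= 12471 / (12 * 39)
= 26.647 MPa

26.647


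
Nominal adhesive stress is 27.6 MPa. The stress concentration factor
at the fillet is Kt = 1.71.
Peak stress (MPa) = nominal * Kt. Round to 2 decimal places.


Peak = 27.6 * 1.71 = 47.20 MPa

47.20


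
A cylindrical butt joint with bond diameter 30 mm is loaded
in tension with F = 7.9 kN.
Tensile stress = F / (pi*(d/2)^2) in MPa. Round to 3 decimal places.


Area = pi * (30/2)^2 = 706.8583 mm^2
Stress = 7.9*1000 / 706.8583
= 11.176 MPa

11.176


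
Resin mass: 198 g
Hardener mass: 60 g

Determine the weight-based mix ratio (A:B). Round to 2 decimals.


Ratio = 198 / 60 = 3.30

3.30


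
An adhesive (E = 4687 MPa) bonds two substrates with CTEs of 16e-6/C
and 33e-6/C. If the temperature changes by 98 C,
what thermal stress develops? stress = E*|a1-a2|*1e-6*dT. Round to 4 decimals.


Stress = 4687 * |16 - 33| * 1e-6 * 98
= 7.8085 MPa

7.8085


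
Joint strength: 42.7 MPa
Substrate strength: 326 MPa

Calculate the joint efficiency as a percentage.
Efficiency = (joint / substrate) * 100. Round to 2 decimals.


Efficiency = (42.7 / 326) * 100 = 13.10%

13.10


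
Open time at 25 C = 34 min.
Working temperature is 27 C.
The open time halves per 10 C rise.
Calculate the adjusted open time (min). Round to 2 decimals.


factor = 2^((27 - 25) / 10) = 1.1487
ot = 34 / 1.1487 = 29.60 min

29.60


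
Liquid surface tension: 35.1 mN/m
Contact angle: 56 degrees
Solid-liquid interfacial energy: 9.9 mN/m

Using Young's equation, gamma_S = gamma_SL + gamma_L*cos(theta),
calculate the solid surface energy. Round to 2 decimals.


gamma_S = 9.9 + 35.1 * cos(56)
= 29.53 mN/m

29.53


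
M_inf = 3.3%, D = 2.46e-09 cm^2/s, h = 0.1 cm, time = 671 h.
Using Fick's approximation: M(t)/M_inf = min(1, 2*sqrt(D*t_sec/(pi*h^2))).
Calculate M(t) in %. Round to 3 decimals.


t = 2415600 s
ratio = min(1, 2*sqrt(2.46e-09*2415600/(pi*0.0100)))
= 0.869831
M(t) = 3.3 * 0.869831 = 2.870%

2.870


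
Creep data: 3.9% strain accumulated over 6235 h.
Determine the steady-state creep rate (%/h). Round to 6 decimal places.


Rate = 3.9 / 6235 = 0.000626 %/h

0.000626


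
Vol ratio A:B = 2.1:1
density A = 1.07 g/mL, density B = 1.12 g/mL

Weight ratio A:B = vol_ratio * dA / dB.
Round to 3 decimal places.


Weight ratio = 2.1 * 1.07 / 1.12
= 2.006

2.006


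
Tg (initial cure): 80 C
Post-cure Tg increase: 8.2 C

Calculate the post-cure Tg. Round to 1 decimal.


Post-cure Tg = 80 + 8.2 = 88.2 C

88.2


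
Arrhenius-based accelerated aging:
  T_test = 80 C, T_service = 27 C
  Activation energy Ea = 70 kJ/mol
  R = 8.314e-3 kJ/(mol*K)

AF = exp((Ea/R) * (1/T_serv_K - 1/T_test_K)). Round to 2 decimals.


T_test_K = 353.15, T_serv_K = 300.15
AF = exp((70/8.314e-3) * (1/300.15 - 1/353.15))
= 67.35

67.35


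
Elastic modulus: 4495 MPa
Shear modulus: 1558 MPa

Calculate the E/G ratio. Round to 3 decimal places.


E / G = 4495 / 1558 = 2.885

2.885


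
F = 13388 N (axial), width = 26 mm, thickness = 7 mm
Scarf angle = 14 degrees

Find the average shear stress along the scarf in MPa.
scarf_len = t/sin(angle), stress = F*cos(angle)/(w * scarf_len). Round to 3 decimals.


scarf_len = 7/sin(14 deg) = 28.9350
cos(14 deg) = 0.970296
stress = 13388*0.970296/(26*28.9350) = 17.267 MPa

17.267


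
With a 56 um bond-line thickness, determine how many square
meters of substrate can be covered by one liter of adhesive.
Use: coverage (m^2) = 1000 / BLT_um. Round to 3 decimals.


Coverage = 1000 / 56 = 17.857 m^2

17.857


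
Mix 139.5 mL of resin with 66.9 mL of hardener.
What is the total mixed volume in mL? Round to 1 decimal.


Total = 139.5 + 66.9 = 206.4 mL

206.4


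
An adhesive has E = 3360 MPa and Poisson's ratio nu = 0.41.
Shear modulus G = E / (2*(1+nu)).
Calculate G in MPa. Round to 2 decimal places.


G = 3360 / (2*(1+0.41))
= 3360 / 2.82
= 1191.49 MPa

1191.49


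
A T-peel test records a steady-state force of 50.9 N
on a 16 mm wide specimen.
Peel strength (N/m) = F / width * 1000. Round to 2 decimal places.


Peel strength = 50.9 / 16 * 1000
= 3181.25 N/m

3181.25


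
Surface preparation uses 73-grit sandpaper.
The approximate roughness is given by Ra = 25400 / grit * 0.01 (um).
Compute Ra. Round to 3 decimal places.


Ra = 25400 / 73 * 0.01
= 254 / 73
= 3.479 um

3.479


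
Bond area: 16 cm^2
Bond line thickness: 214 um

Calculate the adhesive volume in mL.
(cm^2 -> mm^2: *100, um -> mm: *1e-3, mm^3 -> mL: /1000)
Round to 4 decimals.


V = 16*100 * 214*1e-3 / 1000
= 0.3424 mL

0.3424


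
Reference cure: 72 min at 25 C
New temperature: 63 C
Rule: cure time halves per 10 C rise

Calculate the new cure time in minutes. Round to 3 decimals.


factor = 2^((63-25)/10) = 13.9288
t_new = 72 / 13.9288 = 5.169 min

5.169


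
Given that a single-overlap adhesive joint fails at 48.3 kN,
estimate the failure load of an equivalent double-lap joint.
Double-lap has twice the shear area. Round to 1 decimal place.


Double-lap factor = 2
Expected load = 48.3 * 2 = 96.6 kN

96.6


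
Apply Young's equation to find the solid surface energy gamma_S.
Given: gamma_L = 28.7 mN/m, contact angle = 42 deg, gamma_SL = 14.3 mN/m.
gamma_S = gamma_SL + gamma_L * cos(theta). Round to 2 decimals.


theta_rad = 42 * pi/180 = 0.733038
gamma_S = 14.3 + 28.7 * cos(0.733038)
= 35.63 mN/m

35.63


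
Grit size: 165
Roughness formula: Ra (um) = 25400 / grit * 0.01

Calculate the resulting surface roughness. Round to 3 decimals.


Ra = 25400 / 165 * 0.01
= 1.539 um

1.539


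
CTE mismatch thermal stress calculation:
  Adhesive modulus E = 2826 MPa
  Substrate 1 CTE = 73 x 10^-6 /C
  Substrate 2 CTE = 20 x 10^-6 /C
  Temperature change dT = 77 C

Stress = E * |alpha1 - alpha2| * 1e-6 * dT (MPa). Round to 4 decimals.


delta_alpha = |73 - 20| = 53 x 10^-6/C
Stress = 2826 * 53e-6 * 77
= 11.5329 MPa

11.5329


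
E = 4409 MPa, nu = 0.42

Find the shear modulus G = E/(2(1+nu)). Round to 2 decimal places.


G = 4409 / (2 * 1.42)
= 1552.46 MPa

1552.46


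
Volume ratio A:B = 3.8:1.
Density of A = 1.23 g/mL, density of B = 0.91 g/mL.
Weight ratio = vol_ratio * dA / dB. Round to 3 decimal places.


Wt ratio = 3.8 * 1.23 / 0.91
= 5.136

5.136


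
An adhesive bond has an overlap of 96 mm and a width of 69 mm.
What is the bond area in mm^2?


Bond area = overlap * width
= 96 * 69
= 6624 mm^2

6624


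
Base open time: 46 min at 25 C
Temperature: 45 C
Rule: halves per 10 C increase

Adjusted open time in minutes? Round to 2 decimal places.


Acceleration = 2^((45-25)/10) = 4.0000
Open time = 46 / 4.0000 = 11.50 min

11.50


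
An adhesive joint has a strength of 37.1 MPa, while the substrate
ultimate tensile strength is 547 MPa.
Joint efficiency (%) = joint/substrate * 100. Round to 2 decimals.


Efficiency = 37.1 / 547 * 100
= 6.78%

6.78


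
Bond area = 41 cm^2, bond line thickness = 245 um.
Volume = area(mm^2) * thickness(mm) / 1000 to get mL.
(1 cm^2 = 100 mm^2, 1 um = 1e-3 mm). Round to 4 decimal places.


area_mm2 = 41 * 100 = 4100
blt_mm = 245 * 1e-3 = 0.245
vol_mm3 = 4100 * 0.245 = 1004.5
vol_mL = 1004.5 / 1000 = 1.0045 mL

1.0045


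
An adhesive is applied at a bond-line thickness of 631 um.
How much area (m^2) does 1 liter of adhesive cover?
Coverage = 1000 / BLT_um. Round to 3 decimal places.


Coverage = 1000 / 631 = 1.585 m^2

1.585


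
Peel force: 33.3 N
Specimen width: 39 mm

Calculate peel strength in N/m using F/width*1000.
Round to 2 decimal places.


Peel strength = 33.3 / 39 * 1000 = 853.85 N/m

853.85


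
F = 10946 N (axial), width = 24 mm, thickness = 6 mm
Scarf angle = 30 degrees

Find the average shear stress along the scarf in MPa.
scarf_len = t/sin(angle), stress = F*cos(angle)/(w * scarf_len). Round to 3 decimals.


scarf_len = 6/sin(30 deg) = 12.0000
cos(30 deg) = 0.866025
stress = 10946*0.866025/(24*12.0000) = 32.915 MPa

32.915


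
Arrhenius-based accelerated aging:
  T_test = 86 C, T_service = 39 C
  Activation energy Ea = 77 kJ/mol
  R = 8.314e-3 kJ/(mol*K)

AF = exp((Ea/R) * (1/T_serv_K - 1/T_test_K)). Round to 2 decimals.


T_test_K = 359.15, T_serv_K = 312.15
AF = exp((77/8.314e-3) * (1/312.15 - 1/359.15))
= 48.56

48.56


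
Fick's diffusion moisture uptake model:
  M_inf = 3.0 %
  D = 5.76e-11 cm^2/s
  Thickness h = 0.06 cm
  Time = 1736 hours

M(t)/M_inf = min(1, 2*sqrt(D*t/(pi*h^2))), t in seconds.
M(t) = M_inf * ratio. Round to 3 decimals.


t_sec = 1736 * 3600 = 6249600
ratio = 2*sqrt(5.76e-11*6249600/(pi*0.06^2))
= min(1, 0.356813)
= 0.356813
M(t) = 3.0 * 0.356813 = 1.070 %

1.070


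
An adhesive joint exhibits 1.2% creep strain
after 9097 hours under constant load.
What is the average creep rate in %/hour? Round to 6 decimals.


Creep rate = strain / time
= 1.2 / 9097
= 0.000132 %/h

0.000132


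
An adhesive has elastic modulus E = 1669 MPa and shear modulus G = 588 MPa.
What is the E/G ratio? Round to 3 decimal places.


E/G = 1669 / 588 = 2.838

2.838


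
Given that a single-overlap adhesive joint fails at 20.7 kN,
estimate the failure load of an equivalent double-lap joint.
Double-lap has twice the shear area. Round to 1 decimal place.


Double-lap factor = 2
Expected load = 20.7 * 2 = 41.4 kN

41.4


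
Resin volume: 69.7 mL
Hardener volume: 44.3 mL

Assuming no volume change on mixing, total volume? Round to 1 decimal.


V_total = 69.7 + 44.3 = 114.0 mL

114.0


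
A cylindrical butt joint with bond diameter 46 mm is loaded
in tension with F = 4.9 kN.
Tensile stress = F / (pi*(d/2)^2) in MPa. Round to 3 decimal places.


Area = pi * (46/2)^2 = 1661.9025 mm^2
Stress = 4.9*1000 / 1661.9025
= 2.948 MPa

2.948


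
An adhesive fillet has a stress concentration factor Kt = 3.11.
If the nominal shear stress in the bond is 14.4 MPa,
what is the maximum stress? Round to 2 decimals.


Max stress = 14.4 * 3.11 = 44.78 MPa

44.78


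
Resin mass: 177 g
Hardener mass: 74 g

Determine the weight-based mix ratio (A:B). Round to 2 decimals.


Ratio = 177 / 74 = 2.39

2.39


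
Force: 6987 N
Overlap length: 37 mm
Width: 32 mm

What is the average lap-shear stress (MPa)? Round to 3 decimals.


Average shear stress = F / (overlap * width)
= 6987 / (37 * 32)
= 5.901 MPa

5.901


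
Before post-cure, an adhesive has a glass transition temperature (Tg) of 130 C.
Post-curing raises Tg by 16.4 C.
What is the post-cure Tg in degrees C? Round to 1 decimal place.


Tg_post = Tg_base + delta_Tg
= 130 + 16.4
= 146.4 C

146.4


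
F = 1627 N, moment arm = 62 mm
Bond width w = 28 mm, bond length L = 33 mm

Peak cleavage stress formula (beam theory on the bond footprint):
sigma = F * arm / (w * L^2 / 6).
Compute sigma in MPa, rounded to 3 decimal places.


sigma = (1627 * 62) / (28 * 1089 / 6)
= 100874 * 6 / 30492
= 605244 / 30492
= 19.849 MPa

19.849


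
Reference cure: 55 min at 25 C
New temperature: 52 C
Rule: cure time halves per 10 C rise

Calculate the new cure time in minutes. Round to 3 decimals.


factor = 2^((52-25)/10) = 6.4980
t_new = 55 / 6.4980 = 8.464 min

8.464


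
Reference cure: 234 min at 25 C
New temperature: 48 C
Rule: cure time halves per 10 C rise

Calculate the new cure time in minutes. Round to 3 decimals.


factor = 2^((48-25)/10) = 4.9246
t_new = 234 / 4.9246 = 47.517 min

47.517


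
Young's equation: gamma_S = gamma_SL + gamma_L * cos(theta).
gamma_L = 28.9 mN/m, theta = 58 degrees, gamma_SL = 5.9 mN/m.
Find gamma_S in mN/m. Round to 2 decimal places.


cos(58 deg) = 0.529919
gamma_S = 5.9 + 28.9 * 0.529919
= 21.21 mN/m

21.21


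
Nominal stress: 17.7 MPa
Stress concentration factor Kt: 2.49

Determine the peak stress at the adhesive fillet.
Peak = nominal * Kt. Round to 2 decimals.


Peak stress = 17.7 * 2.49
= 44.07 MPa

44.07


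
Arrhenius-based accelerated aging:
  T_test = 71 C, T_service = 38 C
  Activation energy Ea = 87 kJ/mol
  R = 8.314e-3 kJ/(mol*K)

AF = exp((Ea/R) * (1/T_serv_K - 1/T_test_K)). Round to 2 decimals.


T_test_K = 344.15, T_serv_K = 311.15
AF = exp((87/8.314e-3) * (1/311.15 - 1/344.15))
= 25.15

25.15


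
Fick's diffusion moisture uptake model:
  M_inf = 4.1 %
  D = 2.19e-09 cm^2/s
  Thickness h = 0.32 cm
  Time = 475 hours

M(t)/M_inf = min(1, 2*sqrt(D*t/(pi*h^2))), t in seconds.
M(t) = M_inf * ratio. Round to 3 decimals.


t_sec = 475 * 3600 = 1710000
ratio = 2*sqrt(2.19e-09*1710000/(pi*0.32^2))
= min(1, 0.215787)
= 0.215787
M(t) = 4.1 * 0.215787 = 0.885 %

0.885


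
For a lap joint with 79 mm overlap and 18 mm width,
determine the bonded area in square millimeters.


Area = 79 * 18 = 1422 mm^2

1422


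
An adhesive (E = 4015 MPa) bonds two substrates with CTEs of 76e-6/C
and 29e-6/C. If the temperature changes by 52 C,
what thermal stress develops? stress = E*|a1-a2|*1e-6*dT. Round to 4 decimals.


Stress = 4015 * |76 - 29| * 1e-6 * 52
= 9.8127 MPa

9.8127


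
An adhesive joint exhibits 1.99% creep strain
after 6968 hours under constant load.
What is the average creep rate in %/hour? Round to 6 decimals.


Creep rate = strain / time
= 1.99 / 6968
= 0.000286 %/h

0.000286


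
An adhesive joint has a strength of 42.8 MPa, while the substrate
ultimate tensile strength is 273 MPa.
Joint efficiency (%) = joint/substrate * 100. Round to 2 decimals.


Efficiency = 42.8 / 273 * 100
= 15.68%

15.68


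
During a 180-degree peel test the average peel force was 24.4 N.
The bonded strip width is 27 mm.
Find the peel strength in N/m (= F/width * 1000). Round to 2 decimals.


Peel strength = F/width * 1000
= 24.4 / 27 * 1000
= 903.70 N/m

903.70


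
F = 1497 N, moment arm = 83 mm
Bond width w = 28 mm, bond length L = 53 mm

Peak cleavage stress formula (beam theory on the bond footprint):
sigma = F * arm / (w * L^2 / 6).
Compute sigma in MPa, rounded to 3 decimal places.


sigma = (1497 * 83) / (28 * 2809 / 6)
= 124251 * 6 / 78652
= 745506 / 78652
= 9.479 MPa

9.479


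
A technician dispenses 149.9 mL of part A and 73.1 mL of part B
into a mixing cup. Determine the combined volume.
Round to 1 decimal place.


Combined volume = 149.9 + 73.1
= 223.0 mL

223.0


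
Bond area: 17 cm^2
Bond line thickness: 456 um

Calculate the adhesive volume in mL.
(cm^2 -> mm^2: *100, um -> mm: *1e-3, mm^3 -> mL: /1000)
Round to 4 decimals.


V = 17*100 * 456*1e-3 / 1000
= 0.7752 mL

0.7752


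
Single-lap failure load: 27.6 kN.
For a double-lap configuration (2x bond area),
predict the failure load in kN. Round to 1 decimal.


Failure load = 27.6 * 2 = 55.2 kN

55.2
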